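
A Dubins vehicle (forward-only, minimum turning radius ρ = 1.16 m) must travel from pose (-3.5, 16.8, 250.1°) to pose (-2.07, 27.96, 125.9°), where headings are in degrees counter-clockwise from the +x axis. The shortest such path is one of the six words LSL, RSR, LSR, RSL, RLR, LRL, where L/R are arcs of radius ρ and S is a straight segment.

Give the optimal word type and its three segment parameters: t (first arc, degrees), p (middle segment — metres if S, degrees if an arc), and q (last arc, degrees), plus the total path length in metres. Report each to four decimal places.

Let ψ = atan2(Δy, Δx) = atan2(11.16, 1.43) = 82.6981° be the start→goal bearing.
Normalize: d = |goal − start| / ρ = 11.251244/1.16 = 9.699349, α = (θ_start − ψ) mod 360° = 167.4019° = 2.921714 rad, β = (θ_goal − ψ) mod 360° = 43.2019° = 0.754015 rad.
Common terms: sin α = 0.218111, cos α = -0.975924, sin β = 0.684571, cos β = 0.728946, cos(α−β) = -0.562083, d² = 94.077363. Work in radians in the unit-radius frame; every candidate has L = ρ·(t + p + q).
LSL: p² = 2 + d² − 2cos(α−β) + 2d(sin α − sin β) = 88.152821; p = √p² = 9.388973; φ = atan2(cos β − cos α, d + sin α − sin β) = 0.182595 rad; t = (φ − α) mod 2π = 3.544067 rad, q = (β − φ) mod 2π = 0.571420 rad → L = 1.16·(3.544067 + 9.388973 + 0.571420) = 1.16·13.504460 = 15.665173 m
RSR: p² = 2 + d² − 2cos(α−β) + 2d(sin β − sin α) = 106.250239; p = √p² = 10.307776; φ = atan2(cos α − cos β, d − sin α + sin β) = -0.166160 rad; t = (α − φ) mod 2π = 3.087874 rad, q = (φ − β) mod 2π = 5.363010 rad → L = 1.16·(3.087874 + 10.307776 + 5.363010) = 1.16·18.758660 = 21.760045 m
LSR: p² = d² − 2 + 2cos(α−β) + 2d(sin α + sin β) = 108.464057; p = √p² = 10.414608; φ = atan2(−cos α − cos β, d + sin α + sin β) − atan2(−2, p) = 0.213019 rad; t = (φ − α) mod 2π = 3.574491 rad, q = (φ − β) mod 2π = 5.742190 rad → L = 1.16·(3.574491 + 10.414608 + 5.742190) = 1.16·19.731288 = 22.888294 m
RSL: p² = d² − 2 + 2cos(α−β) − 2d(sin α + sin β) = 73.442336; p = √p² = 8.569850; φ = atan2(cos α + cos β, d − sin α − sin β) − atan2(2, p) = -0.257342 rad; t = (α − φ) mod 2π = 3.179055 rad, q = (β − φ) mod 2π = 1.011357 rad → L = 1.16·(3.179055 + 8.569850 + 1.011357) = 1.16·12.760262 = 14.801904 m
RLR: c = (6 − d² + 2cos(α−β) + 2d(sin α − sin β))/8 = -12.281280, |c| > 1 → infeasible
LRL: c = (6 − d² + 2cos(α−β) − 2d(sin α − sin β))/8 = -10.019103, |c| > 1 → infeasible
Shortest: RSL with L = 14.801904 m ≈ 14.8019 m
Convert RSL to answer units (arcs ×180/π): t = 3.179055·180/π = 182.1465°, p = ρ·p = 1.16·8.569850 = 9.9410 m, q = 1.011357·180/π = 57.9465°, L = 14.8019 m.

RSL: t = 182.1465°, p = 9.9410 m, q = 57.9465°, L = 14.8019 m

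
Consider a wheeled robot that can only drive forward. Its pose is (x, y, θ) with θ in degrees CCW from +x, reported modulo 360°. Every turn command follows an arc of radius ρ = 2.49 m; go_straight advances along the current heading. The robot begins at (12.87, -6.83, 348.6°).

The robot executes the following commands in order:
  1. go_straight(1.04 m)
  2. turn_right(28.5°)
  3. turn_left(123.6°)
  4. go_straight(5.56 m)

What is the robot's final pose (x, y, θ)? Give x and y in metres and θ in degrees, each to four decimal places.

(19.6768, -0.4028, 83.7000°)

set_pose: (x, y, θ) = (12.8700, -6.8300, 348.6000°), ρ = 2.49
go_straight(1.04): x += 1.04·cos θ, y += 1.04·sin θ → (13.8895, -7.0356, 348.6000°)
turn_right(28.5°): centre at ρ to the right, rotate −28.5° → (14.9945, -7.5662, 320.1000°)
turn_left(123.6°): centre at ρ to the left, rotate +123.6° → (19.0667, -5.9292, 443.7000° ≡ 83.7000°)
go_straight(5.56): x += 5.56·cos θ, y += 5.56·sin θ → (19.6768, -0.4028, 83.7000°)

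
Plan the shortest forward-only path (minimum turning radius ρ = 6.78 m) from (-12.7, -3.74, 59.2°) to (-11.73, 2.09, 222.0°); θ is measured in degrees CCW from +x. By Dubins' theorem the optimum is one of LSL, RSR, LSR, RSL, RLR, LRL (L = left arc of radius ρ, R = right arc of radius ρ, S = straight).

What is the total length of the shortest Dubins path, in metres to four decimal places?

47.3799 m

Let ψ = atan2(Δy, Δx) = atan2(5.83, 0.97) = 80.5536° be the start→goal bearing.
Normalize: d = |goal − start| / ρ = 5.910144/6.78 = 0.871703, α = (θ_start − ψ) mod 360° = 338.6464° = 5.910494 rad, β = (θ_goal − ψ) mod 360° = 141.4464° = 2.468705 rad.
Common terms: sin α = -0.364123, cos α = 0.931351, sin β = 0.623247, cos β = -0.782025, cos(α−β) = -0.955278, d² = 0.759865. Work in radians in the unit-radius frame; every candidate has L = ρ·(t + p + q).
LSL: p² = 2 + d² − 2cos(α−β) + 2d(sin α − sin β) = 2.949037; p = √p² = 1.717276; φ = atan2(cos β − cos α, d + sin α − sin β) = -1.638202 rad; t = (φ − α) mod 2π = 5.017674 rad, q = (β − φ) mod 2π = 4.106907 rad → L = 6.78·(5.017674 + 1.717276 + 4.106907) = 6.78·10.841857 = 73.507793 m
RSR: p² = 2 + d² − 2cos(α−β) + 2d(sin β − sin α) = 6.391808; p = √p² = 2.528202; φ = atan2(cos α − cos β, d − sin α + sin β) = 0.744638 rad; t = (α − φ) mod 2π = 5.165857 rad, q = (φ − β) mod 2π = 4.559118 rad → L = 6.78·(5.165857 + 2.528202 + 4.559118) = 6.78·12.253177 = 83.076540 m
LSR: p² = d² − 2 + 2cos(α−β) + 2d(sin α + sin β) = -2.698933 < 0 → infeasible
RSL: p² = d² − 2 + 2cos(α−β) − 2d(sin α + sin β) = -3.602449 < 0 → infeasible
RLR: c = (6 − d² + 2cos(α−β) + 2d(sin α − sin β))/8 = 0.201024; p = 2π − arccos c = 4.914792 rad; φ = atan2(cos α − cos β, d − sin α + sin β) = 0.744638 rad; t = (α − φ + p/2) mod 2π = 1.340068 rad, q = (α − β − t + p) mod 2π = 0.733328 rad → L = 6.78·(1.340068 + 4.914792 + 0.733328) = 6.78·6.988188 = 47.379917 m
LRL: c = (6 − d² + 2cos(α−β) − 2d(sin α − sin β))/8 = 0.631370; p = 2π − arccos c = 5.395708 rad; φ = atan2(cos β − cos α, d + sin α − sin β) = -1.638202 rad; t = (φ − α + p/2) mod 2π = 1.432343 rad, q = (β − α − t + p) mod 2π = 0.521576 rad → L = 6.78·(1.432343 + 5.395708 + 0.521576) = 6.78·7.349627 = 49.830470 m
Shortest: RLR with L = 47.379917 m ≈ 47.3799 m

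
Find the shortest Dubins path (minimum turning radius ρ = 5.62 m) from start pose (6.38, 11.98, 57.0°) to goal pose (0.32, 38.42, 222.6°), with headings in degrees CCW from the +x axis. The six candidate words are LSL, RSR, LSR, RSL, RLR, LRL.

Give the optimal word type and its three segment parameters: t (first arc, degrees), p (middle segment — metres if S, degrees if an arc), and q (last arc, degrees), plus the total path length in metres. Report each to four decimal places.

LSL: t = 25.7223°, p = 19.3985 m, q = 139.8777°, L = 35.6418 m

Let ψ = atan2(Δy, Δx) = atan2(26.44, -6.06) = 102.9091° be the start→goal bearing.
Normalize: d = |goal − start| / ρ = 27.125582/5.62 = 4.826616, α = (θ_start − ψ) mod 360° = 314.0909° = 5.481920 rad, β = (θ_goal − ψ) mod 360° = 119.6909° = 2.089000 rad.
Common terms: sin α = -0.718237, cos α = 0.695798, sin β = 0.868710, cos β = -0.495320, cos(α−β) = -0.968583, d² = 23.296222. Work in radians in the unit-radius frame; every candidate has L = ρ·(t + p + q).
LSL: p² = 2 + d² − 2cos(α−β) + 2d(sin α − sin β) = 11.914216; p = √p² = 3.451698; φ = atan2(cos β − cos α, d + sin α − sin β) = -0.352326 rad; t = (φ − α) mod 2π = 0.448939 rad, q = (β − φ) mod 2π = 2.441326 rad → L = 5.62·(0.448939 + 3.451698 + 2.441326) = 5.62·6.341963 = 35.641831 m
RSR: p² = 2 + d² − 2cos(α−β) + 2d(sin β − sin α) = 42.552561; p = √p² = 6.523232; φ = atan2(cos α − cos β, d − sin α + sin β) = 0.183627 rad; t = (α − φ) mod 2π = 5.298293 rad, q = (φ − β) mod 2π = 4.377812 rad → L = 5.62·(5.298293 + 6.523232 + 4.377812) = 5.62·16.199338 = 91.040278 m
LSR: p² = d² − 2 + 2cos(α−β) + 2d(sin α + sin β) = 20.811609; p = √p² = 4.561974; φ = atan2(−cos α − cos β, d + sin α + sin β) − atan2(−2, p) = 0.372913 rad; t = (φ − α) mod 2π = 1.174178 rad, q = (φ − β) mod 2π = 4.567098 rad → L = 5.62·(1.174178 + 4.561974 + 4.567098) = 5.62·10.303251 = 57.904269 m
RSL: p² = d² − 2 + 2cos(α−β) − 2d(sin α + sin β) = 17.906502; p = √p² = 4.231608; φ = atan2(cos α + cos β, d − sin α − sin β) − atan2(2, p) = -0.398670 rad; t = (α − φ) mod 2π = 5.880589 rad, q = (β − φ) mod 2π = 2.487669 rad → L = 5.62·(5.880589 + 4.231608 + 2.487669) = 5.62·12.599866 = 70.811249 m
RLR: c = (6 − d² + 2cos(α−β) + 2d(sin α − sin β))/8 = -4.319070, |c| > 1 → infeasible
LRL: c = (6 − d² + 2cos(α−β) − 2d(sin α − sin β))/8 = -0.489277; p = 2π − arccos c = 4.201128 rad; φ = atan2(cos β − cos α, d + sin α − sin β) = -0.352326 rad; t = (φ − α + p/2) mod 2π = 2.549503 rad, q = (β − α − t + p) mod 2π = 4.541890 rad → L = 5.62·(2.549503 + 4.201128 + 4.541890) = 5.62·11.292522 = 63.463974 m
Shortest: LSL with L = 35.641831 m ≈ 35.6418 m
Convert LSL to answer units (arcs ×180/π): t = 0.448939·180/π = 25.7223°, p = ρ·p = 5.62·3.451698 = 19.3985 m, q = 2.441326·180/π = 139.8777°, L = 35.6418 m.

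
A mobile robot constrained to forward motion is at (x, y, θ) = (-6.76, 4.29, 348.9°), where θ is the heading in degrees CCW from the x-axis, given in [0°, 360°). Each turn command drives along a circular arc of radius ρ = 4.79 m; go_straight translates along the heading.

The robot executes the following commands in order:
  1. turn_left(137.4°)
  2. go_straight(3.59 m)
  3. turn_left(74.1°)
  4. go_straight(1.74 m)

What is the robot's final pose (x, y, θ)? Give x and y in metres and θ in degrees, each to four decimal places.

set_pose: (x, y, θ) = (-6.7600, 4.2900, 348.9000°), ρ = 4.79
turn_left(137.4°): centre at ρ to the left, rotate +137.4° → (-1.9774, 11.8261, 486.3000° ≡ 126.3000°)
go_straight(3.59): x += 3.59·cos θ, y += 3.59·sin θ → (-4.1028, 14.7194, 126.3000°)
turn_left(74.1°): centre at ρ to the left, rotate +74.1° → (-9.6328, 16.3733, 200.4000°)
go_straight(1.74): x += 1.74·cos θ, y += 1.74·sin θ → (-11.2637, 15.7667, 200.4000°)

(-11.2637, 15.7667, 200.4000°)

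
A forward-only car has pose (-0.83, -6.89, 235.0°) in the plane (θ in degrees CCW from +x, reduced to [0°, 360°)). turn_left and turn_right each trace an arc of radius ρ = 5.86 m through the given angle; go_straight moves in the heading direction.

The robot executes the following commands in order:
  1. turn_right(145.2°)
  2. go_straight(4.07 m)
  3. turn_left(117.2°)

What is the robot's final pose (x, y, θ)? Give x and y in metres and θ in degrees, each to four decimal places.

set_pose: (x, y, θ) = (-0.8300, -6.8900, 235.0000°), ρ = 5.86
turn_right(145.2°): centre at ρ to the right, rotate −145.2° → (-11.4902, -3.5084, 89.8000°)
go_straight(4.07): x += 4.07·cos θ, y += 4.07·sin θ → (-11.4760, 0.5616, 89.8000°)
turn_left(117.2°): centre at ρ to the left, rotate +117.2° → (-19.9963, 5.8033, 207.0000°)

(-19.9963, 5.8033, 207.0000°)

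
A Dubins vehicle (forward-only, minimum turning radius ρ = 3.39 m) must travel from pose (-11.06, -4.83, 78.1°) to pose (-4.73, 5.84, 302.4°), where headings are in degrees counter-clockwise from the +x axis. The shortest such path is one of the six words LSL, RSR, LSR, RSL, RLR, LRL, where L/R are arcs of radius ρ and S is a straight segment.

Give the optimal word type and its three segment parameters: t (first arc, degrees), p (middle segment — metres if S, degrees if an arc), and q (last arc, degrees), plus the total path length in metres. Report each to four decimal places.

LSR: t = 11.8658°, p = 8.1586 m, q = 147.5658°, L = 17.5916 m

Let ψ = atan2(Δy, Δx) = atan2(10.67, 6.33) = 59.3214° be the start→goal bearing.
Normalize: d = |goal − start| / ρ = 12.406361/3.39 = 3.659694, α = (θ_start − ψ) mod 360° = 18.7786° = 0.327749 rad, β = (θ_goal − ψ) mod 360° = 243.0786° = 4.242522 rad.
Common terms: sin α = 0.321913, cos α = 0.946769, sin β = -0.891629, cos β = -0.452767, cos(α−β) = -0.715693, d² = 13.393357. Work in radians in the unit-radius frame; every candidate has L = ρ·(t + p + q).
LSL: p² = 2 + d² − 2cos(α−β) + 2d(sin α − sin β) = 25.707121; p = √p² = 5.070219; φ = atan2(cos β − cos α, d + sin α − sin β) = -0.279662 rad; t = (φ − α) mod 2π = 5.675774 rad, q = (β − φ) mod 2π = 4.522184 rad → L = 3.39·(5.675774 + 5.070219 + 4.522184) = 3.39·15.268178 = 51.759123 m
RSR: p² = 2 + d² − 2cos(α−β) + 2d(sin β − sin α) = 7.942365; p = √p² = 2.818220; φ = atan2(cos α − cos β, d − sin α + sin β) = 0.519681 rad; t = (α − φ) mod 2π = 6.091253 rad, q = (φ − β) mod 2π = 2.560344 rad → L = 3.39·(6.091253 + 2.818220 + 2.560344) = 3.39·11.469817 = 38.882680 m
LSR: p² = d² − 2 + 2cos(α−β) + 2d(sin α + sin β) = 5.791999; p = √p² = 2.406657; φ = atan2(−cos α − cos β, d + sin α + sin β) − atan2(−2, p) = 0.534846 rad; t = (φ − α) mod 2π = 0.207097 rad, q = (φ − β) mod 2π = 2.575508 rad → L = 3.39·(0.207097 + 2.406657 + 2.575508) = 3.39·5.189262 = 17.591599 m
RSL: p² = d² − 2 + 2cos(α−β) − 2d(sin α + sin β) = 14.131945; p = √p² = 3.759248; φ = atan2(cos α + cos β, d − sin α − sin β) − atan2(2, p) = -0.372660 rad; t = (α − φ) mod 2π = 0.700409 rad, q = (β − φ) mod 2π = 4.615183 rad → L = 3.39·(0.700409 + 3.759248 + 4.615183) = 3.39·9.074840 = 30.763708 m
RLR: c = (6 − d² + 2cos(α−β) + 2d(sin α − sin β))/8 = 0.007204; p = 2π − arccos c = 4.719593 rad; φ = atan2(cos α − cos β, d − sin α + sin β) = 0.519681 rad; t = (α − φ + p/2) mod 2π = 2.167865 rad, q = (α − β − t + p) mod 2π = 4.920140 rad → L = 3.39·(2.167865 + 4.719593 + 4.920140) = 3.39·11.807599 = 40.027760 m
LRL: c = (6 − d² + 2cos(α−β) − 2d(sin α − sin β))/8 = -2.213390, |c| > 1 → infeasible
Shortest: LSR with L = 17.591599 m ≈ 17.5916 m
Convert LSR to answer units (arcs ×180/π): t = 0.207097·180/π = 11.8658°, p = ρ·p = 3.39·2.406657 = 8.1586 m, q = 2.575508·180/π = 147.5658°, L = 17.5916 m.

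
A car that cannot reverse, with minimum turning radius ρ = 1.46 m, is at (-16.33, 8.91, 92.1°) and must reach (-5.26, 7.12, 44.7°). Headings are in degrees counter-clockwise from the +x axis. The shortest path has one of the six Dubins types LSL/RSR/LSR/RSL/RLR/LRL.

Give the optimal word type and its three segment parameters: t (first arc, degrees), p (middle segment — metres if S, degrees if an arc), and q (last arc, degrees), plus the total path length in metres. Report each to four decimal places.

RSL: t = 117.2587°, p = 8.1122 m, q = 69.8587°, L = 12.8803 m

Let ψ = atan2(Δy, Δx) = atan2(-1.79, 11.07) = -9.1851° be the start→goal bearing.
Normalize: d = |goal − start| / ρ = 11.213786/1.46 = 7.680675, α = (θ_start − ψ) mod 360° = 101.2851° = 1.767759 rad, β = (θ_goal − ψ) mod 360° = 53.8851° = 0.940473 rad.
Common terms: sin α = 0.980665, cos α = -0.195692, sin β = 0.807837, cos β = 0.589406, cos(α−β) = 0.676876, d² = 58.992775. Work in radians in the unit-radius frame; every candidate has L = ρ·(t + p + q).
LSL: p² = 2 + d² − 2cos(α−β) + 2d(sin α − sin β) = 62.293904; p = √p² = 7.892649; φ = atan2(cos β − cos α, d + sin α − sin β) = 0.099637 rad; t = (φ − α) mod 2π = 4.615063 rad, q = (β − φ) mod 2π = 0.840836 rad → L = 1.46·(4.615063 + 7.892649 + 0.840836) = 1.46·13.348548 = 19.488880 m
RSR: p² = 2 + d² − 2cos(α−β) + 2d(sin β − sin α) = 56.984143; p = √p² = 7.548784; φ = atan2(cos α − cos β, d − sin α + sin β) = -0.104192 rad; t = (α − φ) mod 2π = 1.871951 rad, q = (φ − β) mod 2π = 5.238521 rad → L = 1.46·(1.871951 + 7.548784 + 5.238521) = 1.46·14.659256 = 21.402513 m
LSR: p² = d² − 2 + 2cos(α−β) + 2d(sin α + sin β) = 85.820340; p = √p² = 9.263927; φ = atan2(−cos α − cos β, d + sin α + sin β) − atan2(−2, p) = 0.171073 rad; t = (φ − α) mod 2π = 4.686500 rad, q = (φ − β) mod 2π = 5.513786 rad → L = 1.46·(4.686500 + 9.263927 + 5.513786) = 1.46·19.464212 = 28.417750 m
RSL: p² = d² − 2 + 2cos(α−β) − 2d(sin α + sin β) = 30.872714; p = √p² = 5.556322; φ = atan2(cos α + cos β, d − sin α − sin β) − atan2(2, p) = -0.278791 rad; t = (α − φ) mod 2π = 2.046550 rad, q = (β − φ) mod 2π = 1.219264 rad → L = 1.46·(2.046550 + 5.556322 + 1.219264) = 1.46·8.822136 = 12.880318 m
RLR: c = (6 − d² + 2cos(α−β) + 2d(sin α − sin β))/8 = -6.123018, |c| > 1 → infeasible
LRL: c = (6 − d² + 2cos(α−β) − 2d(sin α − sin β))/8 = -6.786738, |c| > 1 → infeasible
Shortest: RSL with L = 12.880318 m ≈ 12.8803 m
Convert RSL to answer units (arcs ×180/π): t = 2.046550·180/π = 117.2587°, p = ρ·p = 1.46·5.556322 = 8.1122 m, q = 1.219264·180/π = 69.8587°, L = 12.8803 m.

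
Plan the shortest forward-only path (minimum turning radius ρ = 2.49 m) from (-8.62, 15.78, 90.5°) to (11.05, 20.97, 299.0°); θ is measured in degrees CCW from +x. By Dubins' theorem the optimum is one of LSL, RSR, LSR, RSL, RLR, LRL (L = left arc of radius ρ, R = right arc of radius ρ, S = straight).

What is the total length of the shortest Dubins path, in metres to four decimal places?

Let ψ = atan2(Δy, Δx) = atan2(5.19, 19.67) = 14.7808° be the start→goal bearing.
Normalize: d = |goal − start| / ρ = 20.343181/2.49 = 8.169952, α = (θ_start − ψ) mod 360° = 75.7192° = 1.321549 rad, β = (θ_goal − ψ) mod 360° = 284.2192° = 4.960560 rad.
Common terms: sin α = 0.969098, cos α = 0.246675, sin β = -0.969363, cos β = 0.245632, cos(α−β) = -0.878817, d² = 66.748117. Work in radians in the unit-radius frame; every candidate has L = ρ·(t + p + q).
LSL: p² = 2 + d² − 2cos(α−β) + 2d(sin α − sin β) = 102.180027; p = √p² = 10.108414; φ = atan2(cos β − cos α, d + sin α − sin β) = -0.000103 rad; t = (φ − α) mod 2π = 4.961533 rad, q = (β − φ) mod 2π = 4.960663 rad → L = 2.49·(4.961533 + 10.108414 + 4.960663) = 2.49·20.030610 = 49.876220 m
RSR: p² = 2 + d² − 2cos(α−β) + 2d(sin β − sin α) = 38.831475; p = √p² = 6.231491; φ = atan2(cos α − cos β, d − sin α + sin β) = 0.000167 rad; t = (α − φ) mod 2π = 1.321381 rad, q = (φ − β) mod 2π = 1.322792 rad → L = 2.49·(1.321381 + 6.231491 + 1.322792) = 2.49·8.875664 = 22.100404 m
LSR: p² = d² − 2 + 2cos(α−β) + 2d(sin α + sin β) = 62.986154; p = √p² = 7.936382; φ = atan2(−cos α − cos β, d + sin α + sin β) − atan2(−2, p) = 0.186677 rad; t = (φ − α) mod 2π = 5.148313 rad, q = (φ − β) mod 2π = 1.509302 rad → L = 2.49·(5.148313 + 7.936382 + 1.509302) = 2.49·14.593996 = 36.339051 m
RSL: p² = d² − 2 + 2cos(α−β) − 2d(sin α + sin β) = 62.994812; p = √p² = 7.936927; φ = atan2(cos α + cos β, d − sin α − sin β) − atan2(2, p) = -0.186664 rad; t = (α − φ) mod 2π = 1.508213 rad, q = (β − φ) mod 2π = 5.147224 rad → L = 2.49·(1.508213 + 7.936927 + 5.147224) = 2.49·14.592364 = 36.334987 m
RLR: c = (6 − d² + 2cos(α−β) + 2d(sin α − sin β))/8 = -3.853934, |c| > 1 → infeasible
LRL: c = (6 − d² + 2cos(α−β) − 2d(sin α − sin β))/8 = -11.772503, |c| > 1 → infeasible
Shortest: RSR with L = 22.100404 m ≈ 22.1004 m

22.1004 m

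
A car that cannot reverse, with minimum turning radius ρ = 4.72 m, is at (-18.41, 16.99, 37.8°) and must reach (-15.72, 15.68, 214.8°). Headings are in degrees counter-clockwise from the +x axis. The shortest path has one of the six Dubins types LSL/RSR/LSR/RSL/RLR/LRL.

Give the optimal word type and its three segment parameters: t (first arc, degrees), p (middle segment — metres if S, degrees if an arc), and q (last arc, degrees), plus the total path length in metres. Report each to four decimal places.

Let ψ = atan2(Δy, Δx) = atan2(-1.31, 2.69) = -25.9656° be the start→goal bearing.
Normalize: d = |goal − start| / ρ = 2.992023/4.72 = 0.633903, α = (θ_start − ψ) mod 360° = 63.7656° = 1.112919 rad, β = (θ_goal − ψ) mod 360° = 240.7656° = 4.202152 rad.
Common terms: sin α = 0.896993, cos α = 0.442045, sin β = -0.872629, cos β = -0.488384, cos(α−β) = -0.998630, d² = 0.401833. Work in radians in the unit-radius frame; every candidate has L = ρ·(t + p + q).
LSL: p² = 2 + d² − 2cos(α−β) + 2d(sin α − sin β) = 6.642630; p = √p² = 2.577330; φ = atan2(cos β − cos α, d + sin α − sin β) = -0.369345 rad; t = (φ − α) mod 2π = 4.800921 rad, q = (β − φ) mod 2π = 4.571497 rad → L = 4.72·(4.800921 + 2.577330 + 4.571497) = 4.72·11.949748 = 56.402811 m
RSR: p² = 2 + d² − 2cos(α−β) + 2d(sin β − sin α) = 2.155555; p = √p² = 1.468181; φ = atan2(cos α − cos β, d − sin α + sin β) = 2.455228 rad; t = (α − φ) mod 2π = 4.940876 rad, q = (φ − β) mod 2π = 4.536261 rad → L = 4.72·(4.940876 + 1.468181 + 4.536261) = 4.72·10.945319 = 51.661904 m
LSR: p² = d² − 2 + 2cos(α−β) + 2d(sin α + sin β) = -3.564537 < 0 → infeasible
RSL: p² = d² − 2 + 2cos(α−β) − 2d(sin α + sin β) = -3.626315 < 0 → infeasible
RLR: c = (6 − d² + 2cos(α−β) + 2d(sin α − sin β))/8 = 0.730556; p = 2π − arccos c = 5.531524 rad; φ = atan2(cos α − cos β, d − sin α + sin β) = 2.455228 rad; t = (α − φ + p/2) mod 2π = 1.423453 rad, q = (α − β − t + p) mod 2π = 1.018838 rad → L = 4.72·(1.423453 + 5.531524 + 1.018838) = 4.72·7.973816 = 37.636410 m
LRL: c = (6 − d² + 2cos(α−β) − 2d(sin α − sin β))/8 = 0.169671; p = 2π − arccos c = 4.882885 rad; φ = atan2(cos β − cos α, d + sin α − sin β) = -0.369345 rad; t = (φ − α + p/2) mod 2π = 0.959178 rad, q = (β − α − t + p) mod 2π = 0.729755 rad → L = 4.72·(0.959178 + 4.882885 + 0.729755) = 4.72·6.571818 = 31.018980 m
Shortest: LRL with L = 31.018980 m ≈ 31.0190 m
Convert LRL to answer units (arcs ×180/π): t = 0.959178·180/π = 54.9569°, p = 4.882885·180/π = 279.7687°, q = 0.729755·180/π = 41.8119°, L = 31.0190 m.

LRL: t = 54.9569°, p = 279.7687°, q = 41.8119°, L = 31.0190 m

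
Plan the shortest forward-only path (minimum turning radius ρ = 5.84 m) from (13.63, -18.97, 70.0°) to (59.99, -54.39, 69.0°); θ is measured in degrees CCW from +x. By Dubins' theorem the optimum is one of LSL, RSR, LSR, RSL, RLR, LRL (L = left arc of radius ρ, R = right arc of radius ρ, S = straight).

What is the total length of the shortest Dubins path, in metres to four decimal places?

71.3642 m

Let ψ = atan2(Δy, Δx) = atan2(-35.42, 46.36) = -37.3806° be the start→goal bearing.
Normalize: d = |goal − start| / ρ = 58.342317/5.84 = 9.990123, α = (θ_start − ψ) mod 360° = 107.3806° = 1.874145 rad, β = (θ_goal − ψ) mod 360° = 106.3806° = 1.856691 rad.
Common terms: sin α = 0.954342, cos α = -0.298717, sin β = 0.959410, cos β = -0.282016, cos(α−β) = 0.999848, d² = 99.802554. Work in radians in the unit-radius frame; every candidate has L = ρ·(t + p + q).
LSL: p² = 2 + d² − 2cos(α−β) + 2d(sin α − sin β) = 99.701599; p = √p² = 9.985069; φ = atan2(cos β − cos α, d + sin α − sin β) = 0.001673 rad; t = (φ − α) mod 2π = 4.410713 rad, q = (β − φ) mod 2π = 1.855019 rad → L = 5.84·(4.410713 + 9.985069 + 1.855019) = 5.84·16.250801 = 94.904677 m
RSR: p² = 2 + d² − 2cos(α−β) + 2d(sin β − sin α) = 99.904119; p = √p² = 9.995205; φ = atan2(cos α − cos β, d − sin α + sin β) = -0.001671 rad; t = (α − φ) mod 2π = 1.875816 rad, q = (φ − β) mod 2π = 4.424823 rad → L = 5.84·(1.875816 + 9.995205 + 4.424823) = 5.84·16.295843 = 95.167725 m
LSR: p² = d² − 2 + 2cos(α−β) + 2d(sin α + sin β) = 138.039471; p = √p² = 11.749020; φ = atan2(−cos α − cos β, d + sin α + sin β) − atan2(−2, p) = 0.217357 rad; t = (φ − α) mod 2π = 4.626398 rad, q = (φ − β) mod 2π = 4.643851 rad → L = 5.84·(4.626398 + 11.749020 + 4.643851) = 5.84·21.019269 = 122.752533 m
RSL: p² = d² − 2 + 2cos(α−β) − 2d(sin α + sin β) = 61.565029; p = √p² = 7.846339; φ = atan2(cos α + cos β, d − sin α − sin β) − atan2(2, p) = -0.321363 rad; t = (α − φ) mod 2π = 2.195508 rad, q = (β − φ) mod 2π = 2.178054 rad → L = 5.84·(2.195508 + 7.846339 + 2.178054) = 5.84·12.219901 = 71.364219 m
RLR: c = (6 − d² + 2cos(α−β) + 2d(sin α − sin β))/8 = -11.488015, |c| > 1 → infeasible
LRL: c = (6 − d² + 2cos(α−β) − 2d(sin α − sin β))/8 = -11.462700, |c| > 1 → infeasible
Shortest: RSL with L = 71.364219 m ≈ 71.3642 m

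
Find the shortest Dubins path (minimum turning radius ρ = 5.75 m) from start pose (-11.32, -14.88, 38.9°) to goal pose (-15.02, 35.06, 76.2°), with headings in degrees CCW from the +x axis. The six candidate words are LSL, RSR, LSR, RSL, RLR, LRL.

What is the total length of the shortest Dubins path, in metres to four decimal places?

51.0186 m

Let ψ = atan2(Δy, Δx) = atan2(49.94, -3.70) = 94.2372° be the start→goal bearing.
Normalize: d = |goal − start| / ρ = 50.076877/5.75 = 8.709022, α = (θ_start − ψ) mod 360° = 304.6628° = 5.317368 rad, β = (θ_goal − ψ) mod 360° = 341.9628° = 5.968376 rad.
Common terms: sin α = -0.822514, cos α = 0.568745, sin β = -0.309635, cos β = 0.950855, cos(α−β) = 0.795473, d² = 75.847065. Work in radians in the unit-radius frame; every candidate has L = ρ·(t + p + q).
LSL: p² = 2 + d² − 2cos(α−β) + 2d(sin α − sin β) = 67.322773; p = √p² = 8.205046; φ = atan2(cos β − cos α, d + sin α − sin β) = 0.046587 rad; t = (φ − α) mod 2π = 1.012404 rad, q = (β − φ) mod 2π = 5.921789 rad → L = 5.75·(1.012404 + 8.205046 + 5.921789) = 5.75·15.139239 = 87.050622 m
RSR: p² = 2 + d² − 2cos(α−β) + 2d(sin β − sin α) = 85.189464; p = √p² = 9.229814; φ = atan2(cos α − cos β, d − sin α + sin β) = -0.041411 rad; t = (α − φ) mod 2π = 5.358780 rad, q = (φ − β) mod 2π = 0.273398 rad → L = 5.75·(5.358780 + 9.229814 + 0.273398) = 5.75·14.861991 = 85.456450 m
LSR: p² = d² − 2 + 2cos(α−β) + 2d(sin α + sin β) = 55.718192; p = √p² = 7.464462; φ = atan2(−cos α − cos β, d + sin α + sin β) − atan2(−2, p) = 0.063856 rad; t = (φ − α) mod 2π = 1.029673 rad, q = (φ − β) mod 2π = 0.378665 rad → L = 5.75·(1.029673 + 7.464462 + 0.378665) = 5.75·8.872799 = 51.018596 m
RSL: p² = d² − 2 + 2cos(α−β) − 2d(sin α + sin β) = 95.157833; p = √p² = 9.754888; φ = atan2(cos α + cos β, d − sin α − sin β) − atan2(2, p) = -0.049020 rad; t = (α − φ) mod 2π = 5.366389 rad, q = (β − φ) mod 2π = 6.017396 rad → L = 5.75·(5.366389 + 9.754888 + 6.017396) = 5.75·21.138673 = 121.547369 m
RLR: c = (6 − d² + 2cos(α−β) + 2d(sin α − sin β))/8 = -9.648683, |c| > 1 → infeasible
LRL: c = (6 − d² + 2cos(α−β) − 2d(sin α − sin β))/8 = -7.415347, |c| > 1 → infeasible
Shortest: LSR with L = 51.018596 m ≈ 51.0186 m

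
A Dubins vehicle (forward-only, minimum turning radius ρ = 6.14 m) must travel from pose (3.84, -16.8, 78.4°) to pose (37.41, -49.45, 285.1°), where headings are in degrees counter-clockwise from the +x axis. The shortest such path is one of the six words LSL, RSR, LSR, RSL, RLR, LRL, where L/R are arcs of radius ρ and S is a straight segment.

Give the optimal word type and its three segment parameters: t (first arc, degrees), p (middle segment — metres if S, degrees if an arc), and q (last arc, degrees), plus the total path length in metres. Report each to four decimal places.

RSR: t = 135.1720°, p = 39.4680 m, q = 18.1280°, L = 55.8962 m

Let ψ = atan2(Δy, Δx) = atan2(-32.65, 33.57) = -44.2040° be the start→goal bearing.
Normalize: d = |goal − start| / ρ = 46.829130/6.14 = 7.626894, α = (θ_start − ψ) mod 360° = 122.6040° = 2.139844 rad, β = (θ_goal − ψ) mod 360° = 329.3040° = 5.747440 rad.
Common terms: sin α = 0.842414, cos α = -0.538830, sin β = -0.510482, cos β = 0.859888, cos(α−β) = -0.893371, d² = 58.169514. Work in radians in the unit-radius frame; every candidate has L = ρ·(t + p + q).
LSL: p² = 2 + d² − 2cos(α−β) + 2d(sin α − sin β) = 82.593058; p = √p² = 9.088072; φ = atan2(cos β − cos α, d + sin α − sin β) = 0.154521 rad; t = (φ − α) mod 2π = 4.297862 rad, q = (β − φ) mod 2π = 5.592918 rad → L = 6.14·(4.297862 + 9.088072 + 5.592918) = 6.14·18.978853 = 116.530158 m
RSR: p² = 2 + d² − 2cos(α−β) + 2d(sin β − sin α) = 41.319455; p = √p² = 6.428021; φ = atan2(cos α − cos β, d − sin α + sin β) = -0.219352 rad; t = (α − φ) mod 2π = 2.359196 rad, q = (φ − β) mod 2π = 0.316394 rad → L = 6.14·(2.359196 + 6.428021 + 0.316394) = 6.14·9.103611 = 55.896171 m
LSR: p² = d² − 2 + 2cos(α−β) + 2d(sin α + sin β) = 59.445993; p = √p² = 7.710123; φ = atan2(−cos α − cos β, d + sin α + sin β) − atan2(−2, p) = 0.213487 rad; t = (φ − α) mod 2π = 4.356828 rad, q = (φ − β) mod 2π = 0.749233 rad → L = 6.14·(4.356828 + 7.710123 + 0.749233) = 6.14·12.816184 = 78.691370 m
RSL: p² = d² − 2 + 2cos(α−β) − 2d(sin α + sin β) = 49.319549; p = √p² = 7.022788; φ = atan2(cos α + cos β, d − sin α − sin β) − atan2(2, p) = -0.233460 rad; t = (α − φ) mod 2π = 2.373304 rad, q = (β − φ) mod 2π = 5.980899 rad → L = 6.14·(2.373304 + 7.022788 + 5.980899) = 6.14·15.376991 = 94.414726 m
RLR: c = (6 − d² + 2cos(α−β) + 2d(sin α − sin β))/8 = -4.164932, |c| > 1 → infeasible
LRL: c = (6 − d² + 2cos(α−β) − 2d(sin α − sin β))/8 = -9.324132, |c| > 1 → infeasible
Shortest: RSR with L = 55.896171 m ≈ 55.8962 m
Convert RSR to answer units (arcs ×180/π): t = 2.359196·180/π = 135.1720°, p = ρ·p = 6.14·6.428021 = 39.4680 m, q = 0.316394·180/π = 18.1280°, L = 55.8962 m.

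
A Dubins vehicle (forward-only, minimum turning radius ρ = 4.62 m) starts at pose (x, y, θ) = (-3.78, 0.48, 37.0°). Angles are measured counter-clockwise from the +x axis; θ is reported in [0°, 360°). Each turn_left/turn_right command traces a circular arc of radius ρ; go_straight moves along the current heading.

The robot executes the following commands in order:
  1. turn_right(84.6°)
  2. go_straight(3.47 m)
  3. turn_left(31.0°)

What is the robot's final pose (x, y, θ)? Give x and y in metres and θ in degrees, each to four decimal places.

(6.8437, -3.9690, 343.4000°)

set_pose: (x, y, θ) = (-3.7800, 0.4800, 37.0000°), ρ = 4.62
turn_right(84.6°): centre at ρ to the right, rotate −84.6° → (2.4120, -0.0944, -47.6000° ≡ 312.4000°)
go_straight(3.47): x += 3.47·cos θ, y += 3.47·sin θ → (4.7519, -2.6569, 312.4000°)
turn_left(31.0°): centre at ρ to the left, rotate +31.0° → (6.8437, -3.9690, 343.4000°)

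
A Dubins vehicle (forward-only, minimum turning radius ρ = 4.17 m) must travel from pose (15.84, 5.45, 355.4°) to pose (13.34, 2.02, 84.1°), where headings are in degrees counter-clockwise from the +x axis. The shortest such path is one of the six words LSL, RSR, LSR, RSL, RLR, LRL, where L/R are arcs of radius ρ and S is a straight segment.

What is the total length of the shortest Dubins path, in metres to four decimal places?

Let ψ = atan2(Δy, Δx) = atan2(-3.43, -2.50) = -126.0869° be the start→goal bearing.
Normalize: d = |goal − start| / ρ = 4.244396/4.17 = 1.017841, α = (θ_start − ψ) mod 360° = 121.4869° = 2.120347 rad, β = (θ_goal − ψ) mod 360° = 210.1869° = 3.668454 rad.
Common terms: sin α = 0.852759, cos α = -0.522304, sin β = -0.502823, cos β = -0.864390, cos(α−β) = 0.022687, d² = 1.036000. Work in radians in the unit-radius frame; every candidate has L = ρ·(t + p + q).
LSL: p² = 2 + d² − 2cos(α−β) + 2d(sin α − sin β) = 5.750159; p = √p² = 2.397949; φ = atan2(cos β − cos α, d + sin α − sin β) = -0.143146 rad; t = (φ − α) mod 2π = 4.019693 rad, q = (β − φ) mod 2π = 3.811600 rad → L = 4.17·(4.019693 + 2.397949 + 3.811600) = 4.17·10.229241 = 42.655936 m
RSR: p² = 2 + d² − 2cos(α−β) + 2d(sin β − sin α) = 0.231092; p = √p² = 0.480720; φ = atan2(cos α − cos β, d − sin α + sin β) = 2.349804 rad; t = (α − φ) mod 2π = 6.053728 rad, q = (φ − β) mod 2π = 4.964536 rad → L = 4.17·(6.053728 + 0.480720 + 4.964536) = 4.17·11.498984 = 47.950762 m
LSR: p² = d² − 2 + 2cos(α−β) + 2d(sin α + sin β) = -0.206266 < 0 → infeasible
RSL: p² = d² − 2 + 2cos(α−β) − 2d(sin α + sin β) = -1.630985 < 0 → infeasible
RLR: c = (6 − d² + 2cos(α−β) + 2d(sin α − sin β))/8 = 0.971114; p = 2π − arccos c = 6.042243 rad; φ = atan2(cos α − cos β, d − sin α + sin β) = 2.349804 rad; t = (α − φ + p/2) mod 2π = 2.791664 rad, q = (α − β − t + p) mod 2π = 1.702472 rad → L = 4.17·(2.791664 + 6.042243 + 1.702472) = 4.17·10.536379 = 43.936699 m
LRL: c = (6 − d² + 2cos(α−β) − 2d(sin α − sin β))/8 = 0.281230; p = 2π − arccos c = 4.997465 rad; φ = atan2(cos β − cos α, d + sin α − sin β) = -0.143146 rad; t = (φ − α + p/2) mod 2π = 0.235240 rad, q = (β − α − t + p) mod 2π = 0.027147 rad → L = 4.17·(0.235240 + 4.997465 + 0.027147) = 4.17·5.259851 = 21.933579 m
Shortest: LRL with L = 21.933579 m ≈ 21.9336 m

21.9336 m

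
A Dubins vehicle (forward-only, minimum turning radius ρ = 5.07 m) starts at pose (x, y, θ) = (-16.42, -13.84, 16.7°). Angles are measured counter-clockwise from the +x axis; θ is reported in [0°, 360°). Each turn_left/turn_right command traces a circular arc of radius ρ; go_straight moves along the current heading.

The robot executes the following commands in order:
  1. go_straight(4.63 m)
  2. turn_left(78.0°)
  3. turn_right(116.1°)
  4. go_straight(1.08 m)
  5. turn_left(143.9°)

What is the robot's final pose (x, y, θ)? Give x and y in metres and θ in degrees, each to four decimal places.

(5.6451, 4.9484, 122.5000°)

set_pose: (x, y, θ) = (-16.4200, -13.8400, 16.7000°), ρ = 5.07
go_straight(4.63): x += 4.63·cos θ, y += 4.63·sin θ → (-11.9853, -12.5095, 16.7000°)
turn_left(78.0°): centre at ρ to the left, rotate +78.0° → (-8.3892, -7.2379, 94.7000°)
turn_right(116.1°): centre at ρ to the right, rotate −116.1° → (-1.4864, -2.1021, -21.4000° ≡ 338.6000°)
go_straight(1.08): x += 1.08·cos θ, y += 1.08·sin θ → (-0.4808, -2.4961, 338.6000°)
turn_left(143.9°): centre at ρ to the left, rotate +143.9° → (5.6451, 4.9484, 482.5000° ≡ 122.5000°)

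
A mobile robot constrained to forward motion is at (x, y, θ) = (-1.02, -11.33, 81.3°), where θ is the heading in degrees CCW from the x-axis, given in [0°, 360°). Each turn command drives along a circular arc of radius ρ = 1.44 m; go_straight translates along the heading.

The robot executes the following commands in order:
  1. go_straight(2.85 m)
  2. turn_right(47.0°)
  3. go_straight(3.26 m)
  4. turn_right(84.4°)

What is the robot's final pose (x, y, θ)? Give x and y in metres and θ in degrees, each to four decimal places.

(4.6323, -5.9698, 309.9000°)

set_pose: (x, y, θ) = (-1.0200, -11.3300, 81.3000°), ρ = 1.44
go_straight(2.85): x += 2.85·cos θ, y += 2.85·sin θ → (-0.5889, -8.5128, 81.3000°)
turn_right(47.0°): centre at ρ to the right, rotate −47.0° → (0.0230, -7.5410, 34.3000°)
go_straight(3.26): x += 3.26·cos θ, y += 3.26·sin θ → (2.7161, -5.7039, 34.3000°)
turn_right(84.4°): centre at ρ to the right, rotate −84.4° → (4.6323, -5.9698, -50.1000° ≡ 309.9000°)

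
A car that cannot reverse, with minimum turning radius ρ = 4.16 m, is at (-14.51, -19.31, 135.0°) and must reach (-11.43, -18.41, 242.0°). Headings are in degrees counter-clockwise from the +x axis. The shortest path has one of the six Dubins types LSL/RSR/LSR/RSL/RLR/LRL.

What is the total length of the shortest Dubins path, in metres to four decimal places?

Let ψ = atan2(Δy, Δx) = atan2(0.90, 3.08) = 16.2888° be the start→goal bearing.
Normalize: d = |goal − start| / ρ = 3.208800/4.16 = 0.771346, α = (θ_start − ψ) mod 360° = 118.7112° = 2.071902 rad, β = (θ_goal − ψ) mod 360° = 225.7112° = 3.939404 rad.
Common terms: sin α = 0.877052, cos α = -0.480395, sin β = -0.715830, cos β = -0.698275, cos(α−β) = -0.292372, d² = 0.594975. Work in radians in the unit-radius frame; every candidate has L = ρ·(t + p + q).
LSL: p² = 2 + d² − 2cos(α−β) + 2d(sin α − sin β) = 5.637045; p = √p² = 2.374246; φ = atan2(cos β − cos α, d + sin α − sin β) = -0.091897 rad; t = (φ − α) mod 2π = 4.119386 rad, q = (β − φ) mod 2π = 4.031301 rad → L = 4.16·(4.119386 + 2.374246 + 4.031301) = 4.16·10.524934 = 43.783725 m
RSR: p² = 2 + d² − 2cos(α−β) + 2d(sin β − sin α) = 0.722392; p = √p² = 0.849936; φ = atan2(cos α − cos β, d − sin α + sin β) = 2.882350 rad; t = (α − φ) mod 2π = 5.472737 rad, q = (φ − β) mod 2π = 5.226132 rad → L = 4.16·(5.472737 + 0.849936 + 5.226132) = 4.16·11.548805 = 48.043028 m
LSR: p² = d² − 2 + 2cos(α−β) + 2d(sin α + sin β) = -1.741052 < 0 → infeasible
RSL: p² = d² − 2 + 2cos(α−β) − 2d(sin α + sin β) = -2.238485 < 0 → infeasible
RLR: c = (6 − d² + 2cos(α−β) + 2d(sin α − sin β))/8 = 0.909701; p = 2π − arccos c = 5.854952 rad; φ = atan2(cos α − cos β, d − sin α + sin β) = 2.882350 rad; t = (α − φ + p/2) mod 2π = 2.117028 rad, q = (α − β − t + p) mod 2π = 1.870423 rad → L = 4.16·(2.117028 + 5.854952 + 1.870423) = 4.16·9.842403 = 40.944395 m
LRL: c = (6 − d² + 2cos(α−β) − 2d(sin α − sin β))/8 = 0.295369; p = 2π − arccos c = 5.012231 rad; φ = atan2(cos β − cos α, d + sin α − sin β) = -0.091897 rad; t = (φ − α + p/2) mod 2π = 0.342317 rad, q = (β − α − t + p) mod 2π = 0.254232 rad → L = 4.16·(0.342317 + 5.012231 + 0.254232) = 4.16·5.608779 = 23.332521 m
Shortest: LRL with L = 23.332521 m ≈ 23.3325 m

23.3325 m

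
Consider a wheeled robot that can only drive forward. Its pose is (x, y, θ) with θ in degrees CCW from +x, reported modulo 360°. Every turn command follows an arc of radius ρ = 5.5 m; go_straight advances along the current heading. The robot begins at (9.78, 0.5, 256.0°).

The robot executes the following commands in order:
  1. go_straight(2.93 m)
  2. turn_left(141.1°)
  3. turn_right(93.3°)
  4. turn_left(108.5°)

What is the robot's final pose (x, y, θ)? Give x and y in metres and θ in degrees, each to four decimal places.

(34.5356, -9.6911, 52.3000°)

set_pose: (x, y, θ) = (9.7800, 0.5000, 256.0000°), ρ = 5.5
go_straight(2.93): x += 2.93·cos θ, y += 2.93·sin θ → (9.0712, -2.3430, 256.0000°)
turn_left(141.1°): centre at ρ to the left, rotate +141.1° → (17.7254, -8.0602, 397.1000° ≡ 37.1000°)
turn_right(93.3°): centre at ρ to the right, rotate −93.3° → (25.6135, -9.3873, -56.2000° ≡ 303.8000°)
turn_left(108.5°): centre at ρ to the left, rotate +108.5° → (34.5356, -9.6911, 412.3000° ≡ 52.3000°)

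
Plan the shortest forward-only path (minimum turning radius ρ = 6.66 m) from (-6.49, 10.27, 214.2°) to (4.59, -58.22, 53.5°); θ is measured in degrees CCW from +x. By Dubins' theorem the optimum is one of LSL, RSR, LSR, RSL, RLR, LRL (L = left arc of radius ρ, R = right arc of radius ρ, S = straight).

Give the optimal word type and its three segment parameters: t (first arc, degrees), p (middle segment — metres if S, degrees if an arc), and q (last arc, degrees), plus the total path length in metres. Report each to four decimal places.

Let ψ = atan2(Δy, Δx) = atan2(-68.49, 11.08) = -80.8106° be the start→goal bearing.
Normalize: d = |goal − start| / ρ = 69.380448/6.66 = 10.417485, α = (θ_start − ψ) mod 360° = 295.0106° = 5.148906 rad, β = (θ_goal − ψ) mod 360° = 134.3106° = 2.344162 rad.
Common terms: sin α = -0.906230, cos α = 0.422785, sin β = 0.715564, cos β = -0.698547, cos(α−β) = -0.943801, d² = 108.523986. Work in radians in the unit-radius frame; every candidate has L = ρ·(t + p + q).
LSL: p² = 2 + d² − 2cos(α−β) + 2d(sin α − sin β) = 78.621564; p = √p² = 8.866880; φ = atan2(cos β − cos α, d + sin α − sin β) = -0.126803 rad; t = (φ − α) mod 2π = 1.007477 rad, q = (β − φ) mod 2π = 2.470964 rad → L = 6.66·(1.007477 + 8.866880 + 2.470964) = 6.66·12.345321 = 82.219840 m
RSR: p² = 2 + d² − 2cos(α−β) + 2d(sin β − sin α) = 146.201611; p = √p² = 12.091386; φ = atan2(cos α − cos β, d − sin α + sin β) = 0.092872 rad; t = (α − φ) mod 2π = 5.056034 rad, q = (φ − β) mod 2π = 4.031895 rad → L = 6.66·(5.056034 + 12.091386 + 4.031895) = 6.66·21.179315 = 141.054240 m
LSR: p² = d² − 2 + 2cos(α−β) + 2d(sin α + sin β) = 100.663866; p = √p² = 10.033138; φ = atan2(−cos α − cos β, d + sin α + sin β) − atan2(−2, p) = 0.223718 rad; t = (φ − α) mod 2π = 1.357998 rad, q = (φ − β) mod 2π = 4.162742 rad → L = 6.66·(1.357998 + 10.033138 + 4.162742) = 6.66·15.553878 = 103.588830 m
RSL: p² = d² − 2 + 2cos(α−β) − 2d(sin α + sin β) = 108.608902; p = √p² = 10.421559; φ = atan2(cos α + cos β, d − sin α − sin β) − atan2(2, p) = -0.215594 rad; t = (α − φ) mod 2π = 5.364500 rad, q = (β − φ) mod 2π = 2.559756 rad → L = 6.66·(5.364500 + 10.421559 + 2.559756) = 6.66·18.345815 = 122.183127 m
RLR: c = (6 − d² + 2cos(α−β) + 2d(sin α − sin β))/8 = -17.275201, |c| > 1 → infeasible
LRL: c = (6 − d² + 2cos(α−β) − 2d(sin α − sin β))/8 = -8.827695, |c| > 1 → infeasible
Shortest: LSL with L = 82.219840 m ≈ 82.2198 m
Convert LSL to answer units (arcs ×180/π): t = 1.007477·180/π = 57.7242°, p = ρ·p = 6.66·8.866880 = 59.0534 m, q = 2.470964·180/π = 141.5758°, L = 82.2198 m.

LSL: t = 57.7242°, p = 59.0534 m, q = 141.5758°, L = 82.2198 m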